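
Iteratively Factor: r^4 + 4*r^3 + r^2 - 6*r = (r + 2)*(r^3 + 2*r^2 - 3*r) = (r - 1)*(r + 2)*(r^2 + 3*r) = (r - 1)*(r + 2)*(r + 3)*(r)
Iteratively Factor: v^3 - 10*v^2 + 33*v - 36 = (v - 3)*(v^2 - 7*v + 12) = (v - 4)*(v - 3)*(v - 3)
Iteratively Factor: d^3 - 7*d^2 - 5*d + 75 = (d - 5)*(d^2 - 2*d - 15) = (d - 5)^2*(d + 3)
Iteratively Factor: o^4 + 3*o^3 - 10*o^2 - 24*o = (o)*(o^3 + 3*o^2 - 10*o - 24) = o*(o + 2)*(o^2 + o - 12) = o*(o - 3)*(o + 2)*(o + 4)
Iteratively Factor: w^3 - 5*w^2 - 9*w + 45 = (w - 3)*(w^2 - 2*w - 15) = (w - 3)*(w + 3)*(w - 5)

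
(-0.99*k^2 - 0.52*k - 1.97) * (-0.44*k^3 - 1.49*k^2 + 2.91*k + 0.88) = 0.4356*k^5 + 1.7039*k^4 - 1.2393*k^3 + 0.5509*k^2 - 6.1903*k - 1.7336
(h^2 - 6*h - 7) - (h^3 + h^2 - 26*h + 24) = -h^3 + 20*h - 31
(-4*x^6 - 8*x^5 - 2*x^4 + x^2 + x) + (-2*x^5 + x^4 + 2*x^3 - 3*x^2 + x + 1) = -4*x^6 - 10*x^5 - x^4 + 2*x^3 - 2*x^2 + 2*x + 1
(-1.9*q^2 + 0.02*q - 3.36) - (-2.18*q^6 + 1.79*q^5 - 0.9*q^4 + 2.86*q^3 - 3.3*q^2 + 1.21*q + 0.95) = 2.18*q^6 - 1.79*q^5 + 0.9*q^4 - 2.86*q^3 + 1.4*q^2 - 1.19*q - 4.31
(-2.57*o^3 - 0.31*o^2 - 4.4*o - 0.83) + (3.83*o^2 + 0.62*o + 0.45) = -2.57*o^3 + 3.52*o^2 - 3.78*o - 0.38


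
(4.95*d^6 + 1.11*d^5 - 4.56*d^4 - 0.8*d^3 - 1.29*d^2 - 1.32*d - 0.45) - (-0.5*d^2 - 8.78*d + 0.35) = 4.95*d^6 + 1.11*d^5 - 4.56*d^4 - 0.8*d^3 - 0.79*d^2 + 7.46*d - 0.8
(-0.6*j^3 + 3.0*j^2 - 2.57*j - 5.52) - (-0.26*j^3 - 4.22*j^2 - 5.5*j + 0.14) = -0.34*j^3 + 7.22*j^2 + 2.93*j - 5.66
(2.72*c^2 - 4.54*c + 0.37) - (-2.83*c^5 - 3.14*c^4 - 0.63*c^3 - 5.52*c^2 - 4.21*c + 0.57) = 2.83*c^5 + 3.14*c^4 + 0.63*c^3 + 8.24*c^2 - 0.33*c - 0.2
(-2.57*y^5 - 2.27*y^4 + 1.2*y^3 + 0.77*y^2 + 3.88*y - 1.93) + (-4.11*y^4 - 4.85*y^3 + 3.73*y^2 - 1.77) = -2.57*y^5 - 6.38*y^4 - 3.65*y^3 + 4.5*y^2 + 3.88*y - 3.7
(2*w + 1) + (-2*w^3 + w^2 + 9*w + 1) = -2*w^3 + w^2 + 11*w + 2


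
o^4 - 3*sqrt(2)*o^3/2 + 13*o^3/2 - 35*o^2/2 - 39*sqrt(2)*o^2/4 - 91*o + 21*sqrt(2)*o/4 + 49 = (o - 1/2)*(o + 7)*(o - 7*sqrt(2)/2)*(o + 2*sqrt(2))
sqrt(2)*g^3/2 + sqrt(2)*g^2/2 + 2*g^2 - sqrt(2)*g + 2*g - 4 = (g - 1)*(g + 2*sqrt(2))*(sqrt(2)*g/2 + sqrt(2))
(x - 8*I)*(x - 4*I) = x^2 - 12*I*x - 32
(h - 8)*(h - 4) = h^2 - 12*h + 32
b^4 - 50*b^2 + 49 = (b - 7)*(b - 1)*(b + 1)*(b + 7)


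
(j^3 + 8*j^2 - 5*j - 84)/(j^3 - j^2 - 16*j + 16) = (j^2 + 4*j - 21)/(j^2 - 5*j + 4)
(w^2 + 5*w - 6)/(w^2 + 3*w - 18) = (w - 1)/(w - 3)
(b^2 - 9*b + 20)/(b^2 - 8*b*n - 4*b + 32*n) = (b - 5)/(b - 8*n)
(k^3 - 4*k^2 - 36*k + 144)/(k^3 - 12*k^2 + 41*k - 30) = (k^2 + 2*k - 24)/(k^2 - 6*k + 5)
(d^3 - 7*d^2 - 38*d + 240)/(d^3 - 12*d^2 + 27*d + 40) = (d + 6)/(d + 1)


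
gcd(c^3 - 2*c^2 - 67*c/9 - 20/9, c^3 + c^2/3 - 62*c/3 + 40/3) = c - 4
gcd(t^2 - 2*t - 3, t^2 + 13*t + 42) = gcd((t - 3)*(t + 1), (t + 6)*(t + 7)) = 1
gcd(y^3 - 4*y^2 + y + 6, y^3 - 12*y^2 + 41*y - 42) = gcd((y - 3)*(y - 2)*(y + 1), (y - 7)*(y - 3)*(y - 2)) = y^2 - 5*y + 6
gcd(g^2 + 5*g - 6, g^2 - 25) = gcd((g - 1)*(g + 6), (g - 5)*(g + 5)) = 1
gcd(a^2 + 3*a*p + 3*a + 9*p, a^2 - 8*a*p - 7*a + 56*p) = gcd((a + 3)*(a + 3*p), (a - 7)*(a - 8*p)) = 1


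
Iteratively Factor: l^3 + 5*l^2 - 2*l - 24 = (l + 4)*(l^2 + l - 6) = (l - 2)*(l + 4)*(l + 3)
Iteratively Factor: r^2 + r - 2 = (r + 2)*(r - 1)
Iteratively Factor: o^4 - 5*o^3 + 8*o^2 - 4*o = (o - 2)*(o^3 - 3*o^2 + 2*o) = (o - 2)*(o - 1)*(o^2 - 2*o) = (o - 2)^2*(o - 1)*(o)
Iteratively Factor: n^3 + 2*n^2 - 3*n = (n)*(n^2 + 2*n - 3) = n*(n + 3)*(n - 1)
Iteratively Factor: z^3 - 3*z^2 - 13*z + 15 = (z - 5)*(z^2 + 2*z - 3) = (z - 5)*(z - 1)*(z + 3)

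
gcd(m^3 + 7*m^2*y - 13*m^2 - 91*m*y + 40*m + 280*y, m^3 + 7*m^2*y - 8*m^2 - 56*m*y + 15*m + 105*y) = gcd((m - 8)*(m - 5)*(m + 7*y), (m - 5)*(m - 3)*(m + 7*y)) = m^2 + 7*m*y - 5*m - 35*y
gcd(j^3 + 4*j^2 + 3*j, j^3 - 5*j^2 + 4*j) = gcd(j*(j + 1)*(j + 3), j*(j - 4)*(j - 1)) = j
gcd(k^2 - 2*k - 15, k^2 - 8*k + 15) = k - 5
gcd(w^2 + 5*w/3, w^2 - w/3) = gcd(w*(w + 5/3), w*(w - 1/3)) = w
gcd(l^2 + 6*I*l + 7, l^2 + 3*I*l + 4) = l - I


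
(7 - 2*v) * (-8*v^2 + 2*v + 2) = 16*v^3 - 60*v^2 + 10*v + 14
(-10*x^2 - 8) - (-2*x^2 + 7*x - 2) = -8*x^2 - 7*x - 6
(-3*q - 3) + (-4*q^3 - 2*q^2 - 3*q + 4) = -4*q^3 - 2*q^2 - 6*q + 1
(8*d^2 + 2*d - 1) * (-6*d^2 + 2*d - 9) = -48*d^4 + 4*d^3 - 62*d^2 - 20*d + 9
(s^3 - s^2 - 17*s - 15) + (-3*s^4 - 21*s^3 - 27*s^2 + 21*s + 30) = -3*s^4 - 20*s^3 - 28*s^2 + 4*s + 15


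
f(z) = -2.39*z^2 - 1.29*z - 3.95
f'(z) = -4.78*z - 1.29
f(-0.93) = -4.82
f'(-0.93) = 3.16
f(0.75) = -6.26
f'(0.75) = -4.88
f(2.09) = -17.09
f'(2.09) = -11.28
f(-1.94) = -10.44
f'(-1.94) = 7.98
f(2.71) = -25.00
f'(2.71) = -14.24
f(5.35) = -79.26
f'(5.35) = -26.86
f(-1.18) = -5.76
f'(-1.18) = 4.35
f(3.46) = -37.03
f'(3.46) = -17.83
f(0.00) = -3.95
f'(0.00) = -1.29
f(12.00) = -363.59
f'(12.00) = -58.65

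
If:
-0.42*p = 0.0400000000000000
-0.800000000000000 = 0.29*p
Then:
No Solution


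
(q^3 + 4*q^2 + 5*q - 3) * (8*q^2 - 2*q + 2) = 8*q^5 + 30*q^4 + 34*q^3 - 26*q^2 + 16*q - 6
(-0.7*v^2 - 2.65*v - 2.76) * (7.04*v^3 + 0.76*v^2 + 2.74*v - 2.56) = -4.928*v^5 - 19.188*v^4 - 23.3624*v^3 - 7.5666*v^2 - 0.7784*v + 7.0656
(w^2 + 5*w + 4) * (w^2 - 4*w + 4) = w^4 + w^3 - 12*w^2 + 4*w + 16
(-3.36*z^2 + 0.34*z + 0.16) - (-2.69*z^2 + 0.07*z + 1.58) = -0.67*z^2 + 0.27*z - 1.42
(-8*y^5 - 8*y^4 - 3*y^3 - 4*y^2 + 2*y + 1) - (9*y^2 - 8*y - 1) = -8*y^5 - 8*y^4 - 3*y^3 - 13*y^2 + 10*y + 2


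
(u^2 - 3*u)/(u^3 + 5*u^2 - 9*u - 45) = u/(u^2 + 8*u + 15)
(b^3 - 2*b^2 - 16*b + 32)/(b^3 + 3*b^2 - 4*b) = (b^2 - 6*b + 8)/(b*(b - 1))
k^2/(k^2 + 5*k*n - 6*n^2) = k^2/(k^2 + 5*k*n - 6*n^2)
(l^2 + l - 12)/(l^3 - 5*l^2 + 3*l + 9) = (l + 4)/(l^2 - 2*l - 3)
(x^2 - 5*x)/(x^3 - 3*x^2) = (x - 5)/(x*(x - 3))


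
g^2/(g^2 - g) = g/(g - 1)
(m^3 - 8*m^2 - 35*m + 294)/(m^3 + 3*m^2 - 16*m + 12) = (m^2 - 14*m + 49)/(m^2 - 3*m + 2)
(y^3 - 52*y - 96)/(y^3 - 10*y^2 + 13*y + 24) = (y^2 + 8*y + 12)/(y^2 - 2*y - 3)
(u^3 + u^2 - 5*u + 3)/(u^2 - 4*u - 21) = (u^2 - 2*u + 1)/(u - 7)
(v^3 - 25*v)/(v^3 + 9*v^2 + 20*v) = (v - 5)/(v + 4)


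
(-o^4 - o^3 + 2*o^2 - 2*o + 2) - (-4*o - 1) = -o^4 - o^3 + 2*o^2 + 2*o + 3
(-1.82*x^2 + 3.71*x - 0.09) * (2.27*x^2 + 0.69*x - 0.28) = -4.1314*x^4 + 7.1659*x^3 + 2.8652*x^2 - 1.1009*x + 0.0252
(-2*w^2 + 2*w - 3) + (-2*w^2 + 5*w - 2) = -4*w^2 + 7*w - 5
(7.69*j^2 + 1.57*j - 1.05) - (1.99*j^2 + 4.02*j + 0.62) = 5.7*j^2 - 2.45*j - 1.67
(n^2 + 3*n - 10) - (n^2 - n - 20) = 4*n + 10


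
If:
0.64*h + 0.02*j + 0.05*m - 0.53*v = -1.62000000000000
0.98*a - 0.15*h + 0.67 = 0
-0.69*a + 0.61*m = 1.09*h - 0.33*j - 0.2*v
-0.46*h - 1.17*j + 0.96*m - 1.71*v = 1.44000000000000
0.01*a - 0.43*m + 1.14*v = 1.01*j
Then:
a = -1.48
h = -5.19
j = -0.73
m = -9.21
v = -4.11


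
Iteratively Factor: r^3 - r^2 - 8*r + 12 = (r - 2)*(r^2 + r - 6) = (r - 2)*(r + 3)*(r - 2)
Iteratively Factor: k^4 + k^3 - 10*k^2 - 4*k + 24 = (k - 2)*(k^3 + 3*k^2 - 4*k - 12) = (k - 2)*(k + 3)*(k^2 - 4) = (k - 2)^2*(k + 3)*(k + 2)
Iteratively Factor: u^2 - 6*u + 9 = (u - 3)*(u - 3)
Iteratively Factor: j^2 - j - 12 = (j - 4)*(j + 3)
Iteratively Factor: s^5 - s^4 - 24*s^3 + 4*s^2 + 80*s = (s + 4)*(s^4 - 5*s^3 - 4*s^2 + 20*s) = s*(s + 4)*(s^3 - 5*s^2 - 4*s + 20) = s*(s - 2)*(s + 4)*(s^2 - 3*s - 10) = s*(s - 5)*(s - 2)*(s + 4)*(s + 2)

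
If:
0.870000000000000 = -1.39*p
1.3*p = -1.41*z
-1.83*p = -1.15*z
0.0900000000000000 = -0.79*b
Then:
No Solution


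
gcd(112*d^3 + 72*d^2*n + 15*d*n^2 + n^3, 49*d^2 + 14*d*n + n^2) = 7*d + n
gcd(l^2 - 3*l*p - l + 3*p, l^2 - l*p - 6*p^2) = -l + 3*p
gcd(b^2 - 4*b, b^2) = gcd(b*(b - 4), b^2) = b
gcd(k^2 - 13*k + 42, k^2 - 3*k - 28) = k - 7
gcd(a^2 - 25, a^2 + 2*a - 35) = a - 5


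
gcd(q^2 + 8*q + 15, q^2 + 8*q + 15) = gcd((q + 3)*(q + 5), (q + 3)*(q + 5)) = q^2 + 8*q + 15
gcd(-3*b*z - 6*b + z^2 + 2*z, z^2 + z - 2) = z + 2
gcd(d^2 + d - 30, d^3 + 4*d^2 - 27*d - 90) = d^2 + d - 30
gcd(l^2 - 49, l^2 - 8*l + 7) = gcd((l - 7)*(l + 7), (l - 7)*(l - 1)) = l - 7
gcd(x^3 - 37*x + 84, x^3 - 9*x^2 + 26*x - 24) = x^2 - 7*x + 12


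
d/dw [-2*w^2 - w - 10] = -4*w - 1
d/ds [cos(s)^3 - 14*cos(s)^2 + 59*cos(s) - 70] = (-3*cos(s)^2 + 28*cos(s) - 59)*sin(s)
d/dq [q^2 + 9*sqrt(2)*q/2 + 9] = 2*q + 9*sqrt(2)/2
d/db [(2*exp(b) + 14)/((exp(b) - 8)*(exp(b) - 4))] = 2*(-exp(2*b) - 14*exp(b) + 116)*exp(b)/(exp(4*b) - 24*exp(3*b) + 208*exp(2*b) - 768*exp(b) + 1024)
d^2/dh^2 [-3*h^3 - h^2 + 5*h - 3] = -18*h - 2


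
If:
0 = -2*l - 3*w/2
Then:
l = -3*w/4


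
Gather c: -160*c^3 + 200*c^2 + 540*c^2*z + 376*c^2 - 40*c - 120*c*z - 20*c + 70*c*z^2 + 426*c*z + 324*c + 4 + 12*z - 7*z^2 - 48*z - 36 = -160*c^3 + c^2*(540*z + 576) + c*(70*z^2 + 306*z + 264) - 7*z^2 - 36*z - 32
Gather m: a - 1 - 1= a - 2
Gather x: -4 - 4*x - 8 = -4*x - 12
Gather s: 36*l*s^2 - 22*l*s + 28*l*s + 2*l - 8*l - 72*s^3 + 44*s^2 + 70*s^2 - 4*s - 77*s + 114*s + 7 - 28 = -6*l - 72*s^3 + s^2*(36*l + 114) + s*(6*l + 33) - 21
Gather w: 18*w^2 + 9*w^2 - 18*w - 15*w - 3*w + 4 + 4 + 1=27*w^2 - 36*w + 9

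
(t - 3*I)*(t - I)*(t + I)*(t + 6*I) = t^4 + 3*I*t^3 + 19*t^2 + 3*I*t + 18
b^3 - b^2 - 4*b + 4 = (b - 2)*(b - 1)*(b + 2)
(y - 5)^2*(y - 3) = y^3 - 13*y^2 + 55*y - 75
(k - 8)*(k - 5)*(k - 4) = k^3 - 17*k^2 + 92*k - 160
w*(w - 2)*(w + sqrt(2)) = w^3 - 2*w^2 + sqrt(2)*w^2 - 2*sqrt(2)*w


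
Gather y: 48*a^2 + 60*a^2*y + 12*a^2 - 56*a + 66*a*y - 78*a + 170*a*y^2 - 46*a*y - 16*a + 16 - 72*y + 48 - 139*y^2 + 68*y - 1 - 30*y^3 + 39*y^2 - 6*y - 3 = 60*a^2 - 150*a - 30*y^3 + y^2*(170*a - 100) + y*(60*a^2 + 20*a - 10) + 60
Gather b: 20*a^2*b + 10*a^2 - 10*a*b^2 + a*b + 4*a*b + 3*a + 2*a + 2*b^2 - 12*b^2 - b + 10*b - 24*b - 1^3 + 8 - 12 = 10*a^2 + 5*a + b^2*(-10*a - 10) + b*(20*a^2 + 5*a - 15) - 5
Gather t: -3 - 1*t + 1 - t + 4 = 2 - 2*t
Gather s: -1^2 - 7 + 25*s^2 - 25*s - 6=25*s^2 - 25*s - 14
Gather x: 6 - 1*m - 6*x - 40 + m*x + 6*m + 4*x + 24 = 5*m + x*(m - 2) - 10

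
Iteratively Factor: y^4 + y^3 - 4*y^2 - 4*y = (y + 2)*(y^3 - y^2 - 2*y) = (y + 1)*(y + 2)*(y^2 - 2*y) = (y - 2)*(y + 1)*(y + 2)*(y)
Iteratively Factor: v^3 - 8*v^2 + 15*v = (v - 5)*(v^2 - 3*v) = (v - 5)*(v - 3)*(v)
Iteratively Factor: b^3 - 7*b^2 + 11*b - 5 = (b - 1)*(b^2 - 6*b + 5) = (b - 5)*(b - 1)*(b - 1)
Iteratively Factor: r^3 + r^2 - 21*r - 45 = (r + 3)*(r^2 - 2*r - 15) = (r - 5)*(r + 3)*(r + 3)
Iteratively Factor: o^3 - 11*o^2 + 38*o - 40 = (o - 2)*(o^2 - 9*o + 20) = (o - 4)*(o - 2)*(o - 5)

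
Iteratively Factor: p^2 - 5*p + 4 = (p - 4)*(p - 1)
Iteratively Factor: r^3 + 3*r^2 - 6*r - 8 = (r + 4)*(r^2 - r - 2) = (r + 1)*(r + 4)*(r - 2)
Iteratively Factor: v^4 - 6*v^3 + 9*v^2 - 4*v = (v - 1)*(v^3 - 5*v^2 + 4*v) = (v - 4)*(v - 1)*(v^2 - v) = (v - 4)*(v - 1)^2*(v)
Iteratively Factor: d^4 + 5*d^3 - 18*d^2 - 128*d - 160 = (d + 4)*(d^3 + d^2 - 22*d - 40) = (d + 4)^2*(d^2 - 3*d - 10) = (d + 2)*(d + 4)^2*(d - 5)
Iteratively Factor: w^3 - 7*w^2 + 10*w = (w - 2)*(w^2 - 5*w) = w*(w - 2)*(w - 5)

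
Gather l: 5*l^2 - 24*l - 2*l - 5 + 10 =5*l^2 - 26*l + 5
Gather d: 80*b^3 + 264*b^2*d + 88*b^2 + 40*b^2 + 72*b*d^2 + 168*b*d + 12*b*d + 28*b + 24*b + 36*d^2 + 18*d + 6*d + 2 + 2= 80*b^3 + 128*b^2 + 52*b + d^2*(72*b + 36) + d*(264*b^2 + 180*b + 24) + 4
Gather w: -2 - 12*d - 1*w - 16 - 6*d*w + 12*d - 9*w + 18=w*(-6*d - 10)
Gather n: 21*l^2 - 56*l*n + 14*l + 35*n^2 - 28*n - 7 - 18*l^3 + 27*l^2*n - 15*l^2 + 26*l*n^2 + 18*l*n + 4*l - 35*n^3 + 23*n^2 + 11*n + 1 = -18*l^3 + 6*l^2 + 18*l - 35*n^3 + n^2*(26*l + 58) + n*(27*l^2 - 38*l - 17) - 6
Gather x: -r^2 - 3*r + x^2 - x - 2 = -r^2 - 3*r + x^2 - x - 2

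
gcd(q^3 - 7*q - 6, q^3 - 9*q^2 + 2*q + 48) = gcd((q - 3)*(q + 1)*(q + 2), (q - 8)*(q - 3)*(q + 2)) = q^2 - q - 6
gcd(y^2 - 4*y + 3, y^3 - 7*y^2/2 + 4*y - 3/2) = y - 1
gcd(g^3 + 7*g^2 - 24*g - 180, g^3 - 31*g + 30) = g^2 + g - 30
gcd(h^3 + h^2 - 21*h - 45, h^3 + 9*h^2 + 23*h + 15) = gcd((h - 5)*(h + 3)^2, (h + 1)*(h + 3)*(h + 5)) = h + 3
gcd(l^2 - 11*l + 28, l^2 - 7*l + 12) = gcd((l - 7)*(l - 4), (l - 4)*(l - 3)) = l - 4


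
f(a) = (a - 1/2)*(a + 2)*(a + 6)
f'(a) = (a - 1/2)*(a + 2) + (a - 1/2)*(a + 6) + (a + 2)*(a + 6) = 3*a^2 + 15*a + 8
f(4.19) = 232.75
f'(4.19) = 123.52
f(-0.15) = -7.03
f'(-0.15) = 5.82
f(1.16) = 14.93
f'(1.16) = 29.44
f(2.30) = 64.24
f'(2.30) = 58.37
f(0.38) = -1.82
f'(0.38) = 14.13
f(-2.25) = 2.58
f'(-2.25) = -10.56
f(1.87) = 41.73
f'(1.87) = 46.54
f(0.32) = -2.64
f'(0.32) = 13.11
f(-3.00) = 10.50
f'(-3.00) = -10.00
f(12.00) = 2898.00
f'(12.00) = 620.00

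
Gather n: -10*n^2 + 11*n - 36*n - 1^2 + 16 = -10*n^2 - 25*n + 15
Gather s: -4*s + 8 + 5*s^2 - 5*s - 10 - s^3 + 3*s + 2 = -s^3 + 5*s^2 - 6*s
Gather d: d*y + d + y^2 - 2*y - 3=d*(y + 1) + y^2 - 2*y - 3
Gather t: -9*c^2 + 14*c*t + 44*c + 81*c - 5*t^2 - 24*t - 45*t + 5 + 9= -9*c^2 + 125*c - 5*t^2 + t*(14*c - 69) + 14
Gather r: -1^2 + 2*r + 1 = 2*r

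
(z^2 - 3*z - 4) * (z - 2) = z^3 - 5*z^2 + 2*z + 8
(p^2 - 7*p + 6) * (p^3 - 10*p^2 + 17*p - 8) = p^5 - 17*p^4 + 93*p^3 - 187*p^2 + 158*p - 48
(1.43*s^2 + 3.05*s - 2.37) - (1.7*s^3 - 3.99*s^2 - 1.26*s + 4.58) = -1.7*s^3 + 5.42*s^2 + 4.31*s - 6.95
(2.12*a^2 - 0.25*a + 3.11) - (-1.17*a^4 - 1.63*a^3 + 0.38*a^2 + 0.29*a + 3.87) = 1.17*a^4 + 1.63*a^3 + 1.74*a^2 - 0.54*a - 0.76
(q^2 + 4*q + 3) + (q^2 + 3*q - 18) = 2*q^2 + 7*q - 15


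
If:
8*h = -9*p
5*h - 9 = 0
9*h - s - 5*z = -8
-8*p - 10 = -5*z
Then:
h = 9/5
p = -8/5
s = 27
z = -14/25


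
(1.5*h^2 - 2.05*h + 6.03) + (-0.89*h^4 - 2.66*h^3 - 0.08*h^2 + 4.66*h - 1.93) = -0.89*h^4 - 2.66*h^3 + 1.42*h^2 + 2.61*h + 4.1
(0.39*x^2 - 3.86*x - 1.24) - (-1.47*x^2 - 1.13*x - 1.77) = 1.86*x^2 - 2.73*x + 0.53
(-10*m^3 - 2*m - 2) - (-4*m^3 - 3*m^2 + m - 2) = -6*m^3 + 3*m^2 - 3*m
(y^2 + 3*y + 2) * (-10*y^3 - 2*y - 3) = -10*y^5 - 30*y^4 - 22*y^3 - 9*y^2 - 13*y - 6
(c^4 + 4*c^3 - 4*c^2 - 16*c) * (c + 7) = c^5 + 11*c^4 + 24*c^3 - 44*c^2 - 112*c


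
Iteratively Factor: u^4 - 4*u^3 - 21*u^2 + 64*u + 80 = (u + 4)*(u^3 - 8*u^2 + 11*u + 20) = (u - 4)*(u + 4)*(u^2 - 4*u - 5) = (u - 4)*(u + 1)*(u + 4)*(u - 5)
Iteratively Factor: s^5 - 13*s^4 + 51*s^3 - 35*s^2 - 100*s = (s - 4)*(s^4 - 9*s^3 + 15*s^2 + 25*s) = s*(s - 4)*(s^3 - 9*s^2 + 15*s + 25) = s*(s - 5)*(s - 4)*(s^2 - 4*s - 5) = s*(s - 5)^2*(s - 4)*(s + 1)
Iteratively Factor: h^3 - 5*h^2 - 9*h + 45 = (h + 3)*(h^2 - 8*h + 15) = (h - 5)*(h + 3)*(h - 3)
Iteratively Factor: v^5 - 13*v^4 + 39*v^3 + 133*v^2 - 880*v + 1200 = (v - 5)*(v^4 - 8*v^3 - v^2 + 128*v - 240) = (v - 5)*(v + 4)*(v^3 - 12*v^2 + 47*v - 60) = (v - 5)^2*(v + 4)*(v^2 - 7*v + 12) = (v - 5)^2*(v - 3)*(v + 4)*(v - 4)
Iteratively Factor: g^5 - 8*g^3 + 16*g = (g - 2)*(g^4 + 2*g^3 - 4*g^2 - 8*g) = g*(g - 2)*(g^3 + 2*g^2 - 4*g - 8) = g*(g - 2)*(g + 2)*(g^2 - 4) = g*(g - 2)*(g + 2)^2*(g - 2)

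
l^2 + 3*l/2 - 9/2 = (l - 3/2)*(l + 3)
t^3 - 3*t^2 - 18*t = t*(t - 6)*(t + 3)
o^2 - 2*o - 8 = (o - 4)*(o + 2)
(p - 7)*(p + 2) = p^2 - 5*p - 14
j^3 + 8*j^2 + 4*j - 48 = (j - 2)*(j + 4)*(j + 6)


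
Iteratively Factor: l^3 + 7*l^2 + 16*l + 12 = (l + 2)*(l^2 + 5*l + 6) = (l + 2)^2*(l + 3)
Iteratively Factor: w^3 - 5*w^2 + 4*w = (w - 4)*(w^2 - w) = w*(w - 4)*(w - 1)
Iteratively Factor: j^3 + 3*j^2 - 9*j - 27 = (j - 3)*(j^2 + 6*j + 9) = (j - 3)*(j + 3)*(j + 3)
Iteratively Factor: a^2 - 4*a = (a - 4)*(a)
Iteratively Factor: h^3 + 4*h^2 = (h)*(h^2 + 4*h) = h^2*(h + 4)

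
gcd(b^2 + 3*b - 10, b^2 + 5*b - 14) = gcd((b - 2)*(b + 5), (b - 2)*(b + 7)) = b - 2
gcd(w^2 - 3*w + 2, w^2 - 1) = w - 1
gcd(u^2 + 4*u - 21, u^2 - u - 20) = 1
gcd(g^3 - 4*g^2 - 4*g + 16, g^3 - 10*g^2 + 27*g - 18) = 1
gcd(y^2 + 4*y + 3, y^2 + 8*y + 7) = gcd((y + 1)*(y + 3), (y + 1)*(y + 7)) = y + 1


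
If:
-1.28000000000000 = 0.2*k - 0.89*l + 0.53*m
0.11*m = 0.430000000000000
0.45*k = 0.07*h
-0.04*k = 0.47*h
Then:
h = 0.00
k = 0.00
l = 3.77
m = 3.91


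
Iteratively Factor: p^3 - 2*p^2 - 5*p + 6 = (p - 3)*(p^2 + p - 2) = (p - 3)*(p - 1)*(p + 2)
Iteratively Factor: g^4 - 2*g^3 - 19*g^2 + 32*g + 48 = (g - 3)*(g^3 + g^2 - 16*g - 16) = (g - 3)*(g + 1)*(g^2 - 16) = (g - 4)*(g - 3)*(g + 1)*(g + 4)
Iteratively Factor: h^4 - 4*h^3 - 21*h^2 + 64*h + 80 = (h + 1)*(h^3 - 5*h^2 - 16*h + 80) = (h + 1)*(h + 4)*(h^2 - 9*h + 20) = (h - 5)*(h + 1)*(h + 4)*(h - 4)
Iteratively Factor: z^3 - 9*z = (z)*(z^2 - 9) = z*(z + 3)*(z - 3)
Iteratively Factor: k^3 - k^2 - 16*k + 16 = (k + 4)*(k^2 - 5*k + 4) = (k - 1)*(k + 4)*(k - 4)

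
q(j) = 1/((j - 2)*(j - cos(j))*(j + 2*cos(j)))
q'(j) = (2*sin(j) - 1)/((j - 2)*(j - cos(j))*(j + 2*cos(j))^2) + (-sin(j) - 1)/((j - 2)*(j - cos(j))^2*(j + 2*cos(j))) - 1/((j - 2)^2*(j - cos(j))*(j + 2*cos(j)))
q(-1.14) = -0.67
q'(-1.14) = -6.45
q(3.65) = 0.07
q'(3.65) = -0.12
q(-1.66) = -0.09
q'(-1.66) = -0.18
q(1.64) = -1.08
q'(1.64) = -2.46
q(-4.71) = -0.01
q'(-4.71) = -0.00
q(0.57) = 1.14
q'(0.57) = 7.30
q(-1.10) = -1.08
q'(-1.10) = -15.96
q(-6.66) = -0.00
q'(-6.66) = -0.00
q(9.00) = 0.00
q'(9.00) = 0.00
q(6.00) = 0.01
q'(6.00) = 0.00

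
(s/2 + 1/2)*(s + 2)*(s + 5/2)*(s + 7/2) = s^4/2 + 9*s^3/2 + 115*s^2/8 + 153*s/8 + 35/4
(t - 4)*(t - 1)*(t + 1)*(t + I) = t^4 - 4*t^3 + I*t^3 - t^2 - 4*I*t^2 + 4*t - I*t + 4*I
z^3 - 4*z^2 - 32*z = z*(z - 8)*(z + 4)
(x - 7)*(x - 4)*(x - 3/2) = x^3 - 25*x^2/2 + 89*x/2 - 42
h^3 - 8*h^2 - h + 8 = (h - 8)*(h - 1)*(h + 1)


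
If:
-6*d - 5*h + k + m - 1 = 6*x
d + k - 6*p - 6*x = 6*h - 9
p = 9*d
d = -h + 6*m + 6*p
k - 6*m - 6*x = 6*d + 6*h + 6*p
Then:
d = 123/551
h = 699/551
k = 6*x + 5754/551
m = -970/551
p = 1107/551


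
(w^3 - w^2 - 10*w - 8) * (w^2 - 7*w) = w^5 - 8*w^4 - 3*w^3 + 62*w^2 + 56*w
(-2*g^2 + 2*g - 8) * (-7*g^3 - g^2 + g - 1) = 14*g^5 - 12*g^4 + 52*g^3 + 12*g^2 - 10*g + 8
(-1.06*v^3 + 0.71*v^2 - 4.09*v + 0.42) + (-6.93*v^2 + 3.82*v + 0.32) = -1.06*v^3 - 6.22*v^2 - 0.27*v + 0.74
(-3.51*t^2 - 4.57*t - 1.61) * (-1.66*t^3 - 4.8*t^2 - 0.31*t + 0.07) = 5.8266*t^5 + 24.4342*t^4 + 25.6967*t^3 + 8.899*t^2 + 0.1792*t - 0.1127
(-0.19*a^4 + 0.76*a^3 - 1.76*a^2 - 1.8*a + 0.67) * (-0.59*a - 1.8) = 0.1121*a^5 - 0.1064*a^4 - 0.3296*a^3 + 4.23*a^2 + 2.8447*a - 1.206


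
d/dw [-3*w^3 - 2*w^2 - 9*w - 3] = -9*w^2 - 4*w - 9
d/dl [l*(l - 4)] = 2*l - 4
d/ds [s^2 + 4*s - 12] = 2*s + 4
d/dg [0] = 0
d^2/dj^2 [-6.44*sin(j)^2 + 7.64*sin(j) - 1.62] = -7.64*sin(j) - 12.88*cos(2*j)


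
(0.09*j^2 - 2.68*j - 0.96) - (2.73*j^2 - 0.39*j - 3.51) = -2.64*j^2 - 2.29*j + 2.55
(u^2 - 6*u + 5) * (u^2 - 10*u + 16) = u^4 - 16*u^3 + 81*u^2 - 146*u + 80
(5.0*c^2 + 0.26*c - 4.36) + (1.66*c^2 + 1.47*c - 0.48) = 6.66*c^2 + 1.73*c - 4.84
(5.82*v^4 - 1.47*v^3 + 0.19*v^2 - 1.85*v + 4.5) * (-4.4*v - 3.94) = -25.608*v^5 - 16.4628*v^4 + 4.9558*v^3 + 7.3914*v^2 - 12.511*v - 17.73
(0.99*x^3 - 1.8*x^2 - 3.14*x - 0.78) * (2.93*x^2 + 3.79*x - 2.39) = 2.9007*x^5 - 1.5219*x^4 - 18.3883*x^3 - 9.884*x^2 + 4.5484*x + 1.8642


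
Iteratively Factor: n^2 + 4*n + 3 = (n + 3)*(n + 1)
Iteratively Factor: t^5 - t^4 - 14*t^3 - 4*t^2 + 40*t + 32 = (t + 2)*(t^4 - 3*t^3 - 8*t^2 + 12*t + 16) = (t - 2)*(t + 2)*(t^3 - t^2 - 10*t - 8) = (t - 4)*(t - 2)*(t + 2)*(t^2 + 3*t + 2) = (t - 4)*(t - 2)*(t + 2)^2*(t + 1)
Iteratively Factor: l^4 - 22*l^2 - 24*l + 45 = (l - 5)*(l^3 + 5*l^2 + 3*l - 9) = (l - 5)*(l + 3)*(l^2 + 2*l - 3) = (l - 5)*(l - 1)*(l + 3)*(l + 3)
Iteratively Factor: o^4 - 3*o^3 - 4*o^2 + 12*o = (o)*(o^3 - 3*o^2 - 4*o + 12) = o*(o - 3)*(o^2 - 4) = o*(o - 3)*(o - 2)*(o + 2)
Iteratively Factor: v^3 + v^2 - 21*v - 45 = (v - 5)*(v^2 + 6*v + 9) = (v - 5)*(v + 3)*(v + 3)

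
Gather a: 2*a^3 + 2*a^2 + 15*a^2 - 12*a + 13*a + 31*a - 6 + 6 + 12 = 2*a^3 + 17*a^2 + 32*a + 12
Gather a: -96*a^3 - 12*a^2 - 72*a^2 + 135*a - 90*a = -96*a^3 - 84*a^2 + 45*a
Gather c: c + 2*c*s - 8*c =c*(2*s - 7)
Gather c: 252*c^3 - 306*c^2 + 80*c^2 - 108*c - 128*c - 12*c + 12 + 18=252*c^3 - 226*c^2 - 248*c + 30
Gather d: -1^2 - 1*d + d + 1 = 0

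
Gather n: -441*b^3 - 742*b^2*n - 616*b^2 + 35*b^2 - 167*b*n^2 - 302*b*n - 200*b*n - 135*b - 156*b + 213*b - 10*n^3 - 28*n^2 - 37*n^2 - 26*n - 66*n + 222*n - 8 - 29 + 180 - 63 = -441*b^3 - 581*b^2 - 78*b - 10*n^3 + n^2*(-167*b - 65) + n*(-742*b^2 - 502*b + 130) + 80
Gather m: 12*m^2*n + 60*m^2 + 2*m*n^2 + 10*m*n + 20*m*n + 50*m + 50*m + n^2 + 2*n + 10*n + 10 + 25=m^2*(12*n + 60) + m*(2*n^2 + 30*n + 100) + n^2 + 12*n + 35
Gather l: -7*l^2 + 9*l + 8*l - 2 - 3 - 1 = -7*l^2 + 17*l - 6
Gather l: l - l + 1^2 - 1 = 0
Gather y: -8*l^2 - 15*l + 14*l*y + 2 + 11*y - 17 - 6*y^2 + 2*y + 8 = -8*l^2 - 15*l - 6*y^2 + y*(14*l + 13) - 7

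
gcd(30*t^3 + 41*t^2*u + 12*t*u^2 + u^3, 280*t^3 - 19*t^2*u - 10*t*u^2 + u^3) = 5*t + u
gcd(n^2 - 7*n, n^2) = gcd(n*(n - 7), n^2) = n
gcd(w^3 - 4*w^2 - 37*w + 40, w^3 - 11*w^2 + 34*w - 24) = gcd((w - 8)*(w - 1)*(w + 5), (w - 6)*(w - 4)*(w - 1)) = w - 1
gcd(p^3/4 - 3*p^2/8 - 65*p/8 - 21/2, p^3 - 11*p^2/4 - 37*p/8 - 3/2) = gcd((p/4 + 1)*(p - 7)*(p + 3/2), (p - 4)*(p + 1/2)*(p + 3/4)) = 1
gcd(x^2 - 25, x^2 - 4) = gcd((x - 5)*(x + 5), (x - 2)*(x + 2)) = 1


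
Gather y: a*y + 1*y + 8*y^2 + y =8*y^2 + y*(a + 2)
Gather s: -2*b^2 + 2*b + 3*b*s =-2*b^2 + 3*b*s + 2*b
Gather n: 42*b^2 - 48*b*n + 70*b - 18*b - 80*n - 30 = 42*b^2 + 52*b + n*(-48*b - 80) - 30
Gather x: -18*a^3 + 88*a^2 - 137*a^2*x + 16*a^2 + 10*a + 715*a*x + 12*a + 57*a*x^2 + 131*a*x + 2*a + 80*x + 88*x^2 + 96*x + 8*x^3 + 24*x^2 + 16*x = -18*a^3 + 104*a^2 + 24*a + 8*x^3 + x^2*(57*a + 112) + x*(-137*a^2 + 846*a + 192)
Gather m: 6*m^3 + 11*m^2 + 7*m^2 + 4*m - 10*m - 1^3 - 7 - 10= 6*m^3 + 18*m^2 - 6*m - 18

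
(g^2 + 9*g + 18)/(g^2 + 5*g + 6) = (g + 6)/(g + 2)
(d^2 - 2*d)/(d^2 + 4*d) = (d - 2)/(d + 4)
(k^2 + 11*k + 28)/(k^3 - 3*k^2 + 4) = (k^2 + 11*k + 28)/(k^3 - 3*k^2 + 4)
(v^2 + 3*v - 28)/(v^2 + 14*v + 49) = (v - 4)/(v + 7)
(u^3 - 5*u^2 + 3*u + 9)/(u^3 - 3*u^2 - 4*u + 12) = (u^2 - 2*u - 3)/(u^2 - 4)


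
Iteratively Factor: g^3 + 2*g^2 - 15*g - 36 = (g - 4)*(g^2 + 6*g + 9) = (g - 4)*(g + 3)*(g + 3)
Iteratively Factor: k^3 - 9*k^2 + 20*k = (k)*(k^2 - 9*k + 20) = k*(k - 4)*(k - 5)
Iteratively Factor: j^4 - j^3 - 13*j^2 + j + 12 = (j - 1)*(j^3 - 13*j - 12) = (j - 1)*(j + 1)*(j^2 - j - 12) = (j - 1)*(j + 1)*(j + 3)*(j - 4)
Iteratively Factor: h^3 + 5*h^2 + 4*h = (h)*(h^2 + 5*h + 4) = h*(h + 1)*(h + 4)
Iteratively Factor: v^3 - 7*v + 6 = (v - 2)*(v^2 + 2*v - 3) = (v - 2)*(v - 1)*(v + 3)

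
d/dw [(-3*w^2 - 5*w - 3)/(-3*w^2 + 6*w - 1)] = (-33*w^2 - 12*w + 23)/(9*w^4 - 36*w^3 + 42*w^2 - 12*w + 1)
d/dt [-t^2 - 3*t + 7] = -2*t - 3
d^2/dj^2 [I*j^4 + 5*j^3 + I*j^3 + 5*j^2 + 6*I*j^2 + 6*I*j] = 12*I*j^2 + 6*j*(5 + I) + 10 + 12*I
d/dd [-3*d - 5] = -3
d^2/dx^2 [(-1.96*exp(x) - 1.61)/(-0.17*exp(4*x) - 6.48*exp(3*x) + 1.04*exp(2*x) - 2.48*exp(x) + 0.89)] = (0.509796*exp(8*x) + 24.49496*exp(7*x) + 369.303928*exp(6*x) + 557.9616*exp(5*x) - 237.377952*exp(4*x) + 214.613168*exp(3*x) + 60.224136*exp(2*x) + 8.267392*exp(x) + 5.106108)*exp(x)/(0.004913*exp(12*x) + 0.561816*exp(11*x) + 21.324936*exp(10*x) + 265.438824*exp(9*x) - 114.143787*exp(8*x) + 324.921552*exp(7*x) - 209.437712*exp(6*x) + 161.346864*exp(5*x) - 107.489085*exp(4*x) + 44.424344*exp(3*x) - 18.89292*exp(2*x) + 5.893224*exp(x) - 0.704969)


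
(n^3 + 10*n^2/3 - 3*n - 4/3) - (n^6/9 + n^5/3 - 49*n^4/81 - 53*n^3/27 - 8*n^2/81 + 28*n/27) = -n^6/9 - n^5/3 + 49*n^4/81 + 80*n^3/27 + 278*n^2/81 - 109*n/27 - 4/3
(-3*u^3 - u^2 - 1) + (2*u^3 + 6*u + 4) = -u^3 - u^2 + 6*u + 3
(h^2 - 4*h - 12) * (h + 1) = h^3 - 3*h^2 - 16*h - 12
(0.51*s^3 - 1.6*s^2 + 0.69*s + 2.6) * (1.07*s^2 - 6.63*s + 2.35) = 0.5457*s^5 - 5.0933*s^4 + 12.5448*s^3 - 5.5527*s^2 - 15.6165*s + 6.11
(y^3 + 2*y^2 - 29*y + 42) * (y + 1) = y^4 + 3*y^3 - 27*y^2 + 13*y + 42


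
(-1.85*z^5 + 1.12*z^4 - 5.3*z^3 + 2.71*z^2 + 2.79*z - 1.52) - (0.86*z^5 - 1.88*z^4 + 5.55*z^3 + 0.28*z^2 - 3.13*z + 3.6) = -2.71*z^5 + 3.0*z^4 - 10.85*z^3 + 2.43*z^2 + 5.92*z - 5.12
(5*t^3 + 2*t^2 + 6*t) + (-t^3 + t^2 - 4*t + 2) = 4*t^3 + 3*t^2 + 2*t + 2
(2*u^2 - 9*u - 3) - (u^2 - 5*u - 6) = u^2 - 4*u + 3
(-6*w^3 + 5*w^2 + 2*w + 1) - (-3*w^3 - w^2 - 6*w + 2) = -3*w^3 + 6*w^2 + 8*w - 1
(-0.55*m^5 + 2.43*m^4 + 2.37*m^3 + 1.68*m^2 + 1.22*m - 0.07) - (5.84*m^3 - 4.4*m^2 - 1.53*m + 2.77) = -0.55*m^5 + 2.43*m^4 - 3.47*m^3 + 6.08*m^2 + 2.75*m - 2.84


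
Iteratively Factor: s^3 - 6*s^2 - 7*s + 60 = (s - 5)*(s^2 - s - 12) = (s - 5)*(s + 3)*(s - 4)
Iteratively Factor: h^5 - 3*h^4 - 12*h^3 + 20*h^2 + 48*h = (h - 3)*(h^4 - 12*h^2 - 16*h) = (h - 3)*(h + 2)*(h^3 - 2*h^2 - 8*h) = (h - 4)*(h - 3)*(h + 2)*(h^2 + 2*h) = (h - 4)*(h - 3)*(h + 2)^2*(h)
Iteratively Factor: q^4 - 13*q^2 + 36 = (q - 2)*(q^3 + 2*q^2 - 9*q - 18) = (q - 3)*(q - 2)*(q^2 + 5*q + 6) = (q - 3)*(q - 2)*(q + 2)*(q + 3)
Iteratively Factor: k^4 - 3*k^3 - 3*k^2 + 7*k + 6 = (k - 3)*(k^3 - 3*k - 2) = (k - 3)*(k + 1)*(k^2 - k - 2) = (k - 3)*(k + 1)^2*(k - 2)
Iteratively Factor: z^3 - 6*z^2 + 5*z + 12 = (z - 4)*(z^2 - 2*z - 3) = (z - 4)*(z - 3)*(z + 1)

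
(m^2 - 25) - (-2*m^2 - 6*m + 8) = 3*m^2 + 6*m - 33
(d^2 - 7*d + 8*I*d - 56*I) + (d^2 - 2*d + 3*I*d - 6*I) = 2*d^2 - 9*d + 11*I*d - 62*I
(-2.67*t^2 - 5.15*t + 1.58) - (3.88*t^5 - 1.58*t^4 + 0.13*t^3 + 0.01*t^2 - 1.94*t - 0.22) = -3.88*t^5 + 1.58*t^4 - 0.13*t^3 - 2.68*t^2 - 3.21*t + 1.8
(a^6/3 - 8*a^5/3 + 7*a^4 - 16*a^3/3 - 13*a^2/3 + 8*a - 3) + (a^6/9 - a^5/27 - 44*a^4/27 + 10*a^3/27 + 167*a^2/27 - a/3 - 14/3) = 4*a^6/9 - 73*a^5/27 + 145*a^4/27 - 134*a^3/27 + 50*a^2/27 + 23*a/3 - 23/3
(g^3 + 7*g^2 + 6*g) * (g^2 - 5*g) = g^5 + 2*g^4 - 29*g^3 - 30*g^2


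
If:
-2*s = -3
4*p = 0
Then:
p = 0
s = 3/2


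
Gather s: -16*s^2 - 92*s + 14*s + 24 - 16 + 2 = -16*s^2 - 78*s + 10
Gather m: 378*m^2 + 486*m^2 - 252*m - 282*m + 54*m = 864*m^2 - 480*m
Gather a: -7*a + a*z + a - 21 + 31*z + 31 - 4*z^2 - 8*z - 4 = a*(z - 6) - 4*z^2 + 23*z + 6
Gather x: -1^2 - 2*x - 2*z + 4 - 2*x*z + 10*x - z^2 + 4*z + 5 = x*(8 - 2*z) - z^2 + 2*z + 8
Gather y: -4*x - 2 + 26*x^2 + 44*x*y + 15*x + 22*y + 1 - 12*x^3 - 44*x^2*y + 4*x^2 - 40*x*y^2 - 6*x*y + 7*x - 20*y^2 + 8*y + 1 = -12*x^3 + 30*x^2 + 18*x + y^2*(-40*x - 20) + y*(-44*x^2 + 38*x + 30)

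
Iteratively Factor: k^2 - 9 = (k + 3)*(k - 3)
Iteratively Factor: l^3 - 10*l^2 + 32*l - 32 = (l - 4)*(l^2 - 6*l + 8) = (l - 4)^2*(l - 2)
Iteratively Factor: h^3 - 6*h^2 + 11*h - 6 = (h - 3)*(h^2 - 3*h + 2) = (h - 3)*(h - 1)*(h - 2)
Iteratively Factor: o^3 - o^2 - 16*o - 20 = (o + 2)*(o^2 - 3*o - 10) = (o - 5)*(o + 2)*(o + 2)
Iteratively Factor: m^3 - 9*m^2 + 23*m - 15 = (m - 3)*(m^2 - 6*m + 5) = (m - 5)*(m - 3)*(m - 1)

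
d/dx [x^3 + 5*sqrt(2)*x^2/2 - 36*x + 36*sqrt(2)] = 3*x^2 + 5*sqrt(2)*x - 36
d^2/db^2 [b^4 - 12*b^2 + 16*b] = 12*b^2 - 24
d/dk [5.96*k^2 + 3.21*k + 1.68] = 11.92*k + 3.21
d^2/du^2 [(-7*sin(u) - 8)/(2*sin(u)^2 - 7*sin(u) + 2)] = (28*sin(u)^5 + 226*sin(u)^4 - 560*sin(u)^3 + 170*sin(u)^2 + 980*sin(u) - 916)/(-7*sin(u) - cos(2*u) + 3)^3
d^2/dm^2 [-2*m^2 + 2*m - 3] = -4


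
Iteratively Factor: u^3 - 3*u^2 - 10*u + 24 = (u + 3)*(u^2 - 6*u + 8) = (u - 2)*(u + 3)*(u - 4)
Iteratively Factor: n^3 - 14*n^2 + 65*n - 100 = (n - 4)*(n^2 - 10*n + 25) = (n - 5)*(n - 4)*(n - 5)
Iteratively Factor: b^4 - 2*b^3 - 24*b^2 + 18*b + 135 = (b + 3)*(b^3 - 5*b^2 - 9*b + 45) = (b + 3)^2*(b^2 - 8*b + 15) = (b - 5)*(b + 3)^2*(b - 3)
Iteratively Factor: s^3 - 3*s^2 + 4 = (s - 2)*(s^2 - s - 2) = (s - 2)^2*(s + 1)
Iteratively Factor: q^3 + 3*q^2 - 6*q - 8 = (q + 4)*(q^2 - q - 2) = (q - 2)*(q + 4)*(q + 1)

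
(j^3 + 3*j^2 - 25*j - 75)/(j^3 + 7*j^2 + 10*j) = (j^2 - 2*j - 15)/(j*(j + 2))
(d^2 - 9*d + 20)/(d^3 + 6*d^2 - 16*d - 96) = (d - 5)/(d^2 + 10*d + 24)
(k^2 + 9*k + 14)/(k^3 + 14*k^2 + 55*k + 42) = (k + 2)/(k^2 + 7*k + 6)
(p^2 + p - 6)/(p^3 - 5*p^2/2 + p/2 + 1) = 2*(p + 3)/(2*p^2 - p - 1)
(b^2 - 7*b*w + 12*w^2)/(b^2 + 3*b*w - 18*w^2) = (b - 4*w)/(b + 6*w)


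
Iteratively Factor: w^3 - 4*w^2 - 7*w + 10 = (w - 1)*(w^2 - 3*w - 10) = (w - 1)*(w + 2)*(w - 5)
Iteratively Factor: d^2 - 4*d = (d)*(d - 4)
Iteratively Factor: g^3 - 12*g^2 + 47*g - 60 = (g - 5)*(g^2 - 7*g + 12) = (g - 5)*(g - 3)*(g - 4)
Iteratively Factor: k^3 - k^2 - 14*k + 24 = (k - 3)*(k^2 + 2*k - 8) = (k - 3)*(k + 4)*(k - 2)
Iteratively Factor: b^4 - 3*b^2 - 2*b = (b - 2)*(b^3 + 2*b^2 + b) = b*(b - 2)*(b^2 + 2*b + 1) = b*(b - 2)*(b + 1)*(b + 1)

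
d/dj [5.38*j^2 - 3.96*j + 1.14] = 10.76*j - 3.96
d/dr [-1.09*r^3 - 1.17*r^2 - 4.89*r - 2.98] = -3.27*r^2 - 2.34*r - 4.89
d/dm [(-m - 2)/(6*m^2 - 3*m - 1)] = (6*m^2 + 24*m - 5)/(36*m^4 - 36*m^3 - 3*m^2 + 6*m + 1)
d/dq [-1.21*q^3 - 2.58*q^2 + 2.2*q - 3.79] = -3.63*q^2 - 5.16*q + 2.2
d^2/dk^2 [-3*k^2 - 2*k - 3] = -6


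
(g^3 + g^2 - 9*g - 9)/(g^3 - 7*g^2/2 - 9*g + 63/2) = 2*(g + 1)/(2*g - 7)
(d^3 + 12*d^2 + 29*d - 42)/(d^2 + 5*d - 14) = (d^2 + 5*d - 6)/(d - 2)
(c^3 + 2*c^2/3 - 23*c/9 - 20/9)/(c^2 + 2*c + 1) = (c^2 - c/3 - 20/9)/(c + 1)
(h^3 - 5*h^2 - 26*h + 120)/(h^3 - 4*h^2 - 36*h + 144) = (h + 5)/(h + 6)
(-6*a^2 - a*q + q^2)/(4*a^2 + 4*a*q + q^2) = (-3*a + q)/(2*a + q)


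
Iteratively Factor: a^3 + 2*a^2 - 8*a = (a - 2)*(a^2 + 4*a) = (a - 2)*(a + 4)*(a)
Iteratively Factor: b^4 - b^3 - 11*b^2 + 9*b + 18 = (b + 1)*(b^3 - 2*b^2 - 9*b + 18) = (b - 3)*(b + 1)*(b^2 + b - 6) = (b - 3)*(b - 2)*(b + 1)*(b + 3)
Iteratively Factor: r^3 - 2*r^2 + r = (r)*(r^2 - 2*r + 1) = r*(r - 1)*(r - 1)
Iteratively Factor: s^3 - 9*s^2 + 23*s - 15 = (s - 3)*(s^2 - 6*s + 5) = (s - 5)*(s - 3)*(s - 1)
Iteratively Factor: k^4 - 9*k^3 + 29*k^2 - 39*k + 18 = (k - 3)*(k^3 - 6*k^2 + 11*k - 6) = (k - 3)^2*(k^2 - 3*k + 2) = (k - 3)^2*(k - 1)*(k - 2)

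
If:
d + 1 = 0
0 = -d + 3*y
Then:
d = -1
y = -1/3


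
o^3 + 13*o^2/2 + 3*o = o*(o + 1/2)*(o + 6)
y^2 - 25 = (y - 5)*(y + 5)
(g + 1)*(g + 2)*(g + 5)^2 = g^4 + 13*g^3 + 57*g^2 + 95*g + 50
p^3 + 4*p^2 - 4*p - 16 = (p - 2)*(p + 2)*(p + 4)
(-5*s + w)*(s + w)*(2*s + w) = -10*s^3 - 13*s^2*w - 2*s*w^2 + w^3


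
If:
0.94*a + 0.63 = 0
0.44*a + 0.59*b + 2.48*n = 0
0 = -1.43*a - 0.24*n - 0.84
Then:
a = -0.67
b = -1.57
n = 0.49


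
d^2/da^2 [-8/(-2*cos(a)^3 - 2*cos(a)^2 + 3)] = 4*(2*(1 - cos(4*a))*(3*cos(a) + 2)^2 + (3*cos(a) + 8*cos(2*a) + 9*cos(3*a))*(2*cos(a)^3 + 2*cos(a)^2 - 3))/(2*cos(a)^3 + 2*cos(a)^2 - 3)^3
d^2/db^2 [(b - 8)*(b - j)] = 2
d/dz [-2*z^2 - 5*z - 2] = -4*z - 5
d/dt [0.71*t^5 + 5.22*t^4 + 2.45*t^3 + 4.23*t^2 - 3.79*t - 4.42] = 3.55*t^4 + 20.88*t^3 + 7.35*t^2 + 8.46*t - 3.79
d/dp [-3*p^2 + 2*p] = 2 - 6*p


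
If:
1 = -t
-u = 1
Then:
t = -1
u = -1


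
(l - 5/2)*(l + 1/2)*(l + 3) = l^3 + l^2 - 29*l/4 - 15/4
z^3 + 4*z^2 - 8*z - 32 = (z + 4)*(z - 2*sqrt(2))*(z + 2*sqrt(2))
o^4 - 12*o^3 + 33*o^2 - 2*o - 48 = (o - 8)*(o - 3)*(o - 2)*(o + 1)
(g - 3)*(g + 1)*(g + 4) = g^3 + 2*g^2 - 11*g - 12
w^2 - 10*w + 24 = (w - 6)*(w - 4)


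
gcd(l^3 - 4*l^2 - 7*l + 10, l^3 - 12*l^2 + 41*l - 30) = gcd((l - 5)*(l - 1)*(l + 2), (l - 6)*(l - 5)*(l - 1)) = l^2 - 6*l + 5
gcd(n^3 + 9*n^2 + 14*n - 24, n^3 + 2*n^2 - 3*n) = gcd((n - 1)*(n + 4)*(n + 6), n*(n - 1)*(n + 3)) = n - 1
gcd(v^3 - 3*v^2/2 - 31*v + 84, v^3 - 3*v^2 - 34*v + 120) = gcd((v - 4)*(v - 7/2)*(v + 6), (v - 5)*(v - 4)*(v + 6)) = v^2 + 2*v - 24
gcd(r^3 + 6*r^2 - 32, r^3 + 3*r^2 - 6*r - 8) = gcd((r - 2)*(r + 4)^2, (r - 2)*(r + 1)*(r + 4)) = r^2 + 2*r - 8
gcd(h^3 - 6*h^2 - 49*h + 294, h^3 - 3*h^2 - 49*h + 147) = h^2 - 49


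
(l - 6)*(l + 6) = l^2 - 36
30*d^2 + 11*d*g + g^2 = (5*d + g)*(6*d + g)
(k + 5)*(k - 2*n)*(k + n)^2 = k^4 + 5*k^3 - 3*k^2*n^2 - 2*k*n^3 - 15*k*n^2 - 10*n^3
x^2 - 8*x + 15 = (x - 5)*(x - 3)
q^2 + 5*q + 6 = (q + 2)*(q + 3)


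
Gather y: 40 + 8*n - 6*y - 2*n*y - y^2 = 8*n - y^2 + y*(-2*n - 6) + 40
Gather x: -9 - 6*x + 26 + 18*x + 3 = 12*x + 20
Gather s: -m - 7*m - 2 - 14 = -8*m - 16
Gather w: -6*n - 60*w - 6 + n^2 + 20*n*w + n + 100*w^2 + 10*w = n^2 - 5*n + 100*w^2 + w*(20*n - 50) - 6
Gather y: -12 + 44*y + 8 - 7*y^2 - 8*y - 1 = -7*y^2 + 36*y - 5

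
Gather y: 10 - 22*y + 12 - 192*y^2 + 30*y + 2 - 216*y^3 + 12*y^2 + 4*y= -216*y^3 - 180*y^2 + 12*y + 24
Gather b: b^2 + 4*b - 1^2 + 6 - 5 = b^2 + 4*b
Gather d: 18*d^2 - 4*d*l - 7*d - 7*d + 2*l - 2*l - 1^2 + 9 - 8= 18*d^2 + d*(-4*l - 14)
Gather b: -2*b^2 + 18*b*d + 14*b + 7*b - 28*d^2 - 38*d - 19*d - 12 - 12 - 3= -2*b^2 + b*(18*d + 21) - 28*d^2 - 57*d - 27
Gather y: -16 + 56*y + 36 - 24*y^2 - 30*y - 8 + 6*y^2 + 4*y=-18*y^2 + 30*y + 12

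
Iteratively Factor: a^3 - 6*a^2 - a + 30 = (a - 3)*(a^2 - 3*a - 10) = (a - 3)*(a + 2)*(a - 5)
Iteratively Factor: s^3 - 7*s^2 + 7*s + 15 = (s - 5)*(s^2 - 2*s - 3) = (s - 5)*(s - 3)*(s + 1)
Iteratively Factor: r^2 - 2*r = (r)*(r - 2)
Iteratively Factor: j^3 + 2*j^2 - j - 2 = (j - 1)*(j^2 + 3*j + 2) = (j - 1)*(j + 1)*(j + 2)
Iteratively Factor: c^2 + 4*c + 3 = (c + 3)*(c + 1)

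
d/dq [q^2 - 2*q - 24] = 2*q - 2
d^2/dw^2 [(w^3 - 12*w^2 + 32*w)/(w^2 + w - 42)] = 6*(29*w^3 - 546*w^2 + 3108*w - 6608)/(w^6 + 3*w^5 - 123*w^4 - 251*w^3 + 5166*w^2 + 5292*w - 74088)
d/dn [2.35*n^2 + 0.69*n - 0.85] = 4.7*n + 0.69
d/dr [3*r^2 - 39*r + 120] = 6*r - 39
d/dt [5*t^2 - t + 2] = 10*t - 1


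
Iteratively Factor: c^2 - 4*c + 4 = (c - 2)*(c - 2)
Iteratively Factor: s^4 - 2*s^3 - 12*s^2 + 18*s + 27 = (s - 3)*(s^3 + s^2 - 9*s - 9) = (s - 3)^2*(s^2 + 4*s + 3) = (s - 3)^2*(s + 1)*(s + 3)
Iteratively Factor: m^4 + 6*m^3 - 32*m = (m - 2)*(m^3 + 8*m^2 + 16*m) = (m - 2)*(m + 4)*(m^2 + 4*m) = (m - 2)*(m + 4)^2*(m)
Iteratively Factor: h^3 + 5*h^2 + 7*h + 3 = (h + 3)*(h^2 + 2*h + 1) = (h + 1)*(h + 3)*(h + 1)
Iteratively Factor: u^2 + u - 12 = (u - 3)*(u + 4)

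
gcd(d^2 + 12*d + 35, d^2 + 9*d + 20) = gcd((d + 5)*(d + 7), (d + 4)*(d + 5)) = d + 5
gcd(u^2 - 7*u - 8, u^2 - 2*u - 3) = u + 1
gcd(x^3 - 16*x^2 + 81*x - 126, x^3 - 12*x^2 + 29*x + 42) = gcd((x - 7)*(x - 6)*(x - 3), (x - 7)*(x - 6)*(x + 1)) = x^2 - 13*x + 42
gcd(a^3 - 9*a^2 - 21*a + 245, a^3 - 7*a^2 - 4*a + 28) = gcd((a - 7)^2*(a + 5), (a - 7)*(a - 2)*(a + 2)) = a - 7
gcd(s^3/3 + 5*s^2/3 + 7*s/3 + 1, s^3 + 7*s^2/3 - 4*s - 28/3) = 1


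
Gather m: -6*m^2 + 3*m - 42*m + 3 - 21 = -6*m^2 - 39*m - 18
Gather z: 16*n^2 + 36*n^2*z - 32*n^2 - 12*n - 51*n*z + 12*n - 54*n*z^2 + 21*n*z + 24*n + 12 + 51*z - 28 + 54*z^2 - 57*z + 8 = -16*n^2 + 24*n + z^2*(54 - 54*n) + z*(36*n^2 - 30*n - 6) - 8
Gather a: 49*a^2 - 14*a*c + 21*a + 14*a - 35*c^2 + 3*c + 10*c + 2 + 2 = 49*a^2 + a*(35 - 14*c) - 35*c^2 + 13*c + 4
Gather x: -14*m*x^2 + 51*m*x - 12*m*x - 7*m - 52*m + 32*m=-14*m*x^2 + 39*m*x - 27*m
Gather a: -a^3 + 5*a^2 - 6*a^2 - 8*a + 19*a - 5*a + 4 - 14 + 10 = -a^3 - a^2 + 6*a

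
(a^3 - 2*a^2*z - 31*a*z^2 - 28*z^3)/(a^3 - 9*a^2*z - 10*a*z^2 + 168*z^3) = (-a - z)/(-a + 6*z)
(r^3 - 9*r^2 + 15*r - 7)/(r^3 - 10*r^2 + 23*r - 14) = (r - 1)/(r - 2)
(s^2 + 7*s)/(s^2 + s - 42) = s/(s - 6)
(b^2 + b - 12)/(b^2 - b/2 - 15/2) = 2*(b + 4)/(2*b + 5)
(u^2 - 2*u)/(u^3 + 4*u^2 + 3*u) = (u - 2)/(u^2 + 4*u + 3)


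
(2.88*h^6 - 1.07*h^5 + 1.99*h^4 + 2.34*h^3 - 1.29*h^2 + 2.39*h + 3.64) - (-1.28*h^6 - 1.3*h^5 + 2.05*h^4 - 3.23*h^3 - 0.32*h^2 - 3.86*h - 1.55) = 4.16*h^6 + 0.23*h^5 - 0.0599999999999998*h^4 + 5.57*h^3 - 0.97*h^2 + 6.25*h + 5.19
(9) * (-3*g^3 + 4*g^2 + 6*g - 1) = -27*g^3 + 36*g^2 + 54*g - 9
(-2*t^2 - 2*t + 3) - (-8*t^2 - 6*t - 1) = 6*t^2 + 4*t + 4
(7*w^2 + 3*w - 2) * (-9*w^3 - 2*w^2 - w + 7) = -63*w^5 - 41*w^4 + 5*w^3 + 50*w^2 + 23*w - 14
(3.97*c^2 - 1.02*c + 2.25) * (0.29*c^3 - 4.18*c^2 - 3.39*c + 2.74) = 1.1513*c^5 - 16.8904*c^4 - 8.5422*c^3 + 4.9306*c^2 - 10.4223*c + 6.165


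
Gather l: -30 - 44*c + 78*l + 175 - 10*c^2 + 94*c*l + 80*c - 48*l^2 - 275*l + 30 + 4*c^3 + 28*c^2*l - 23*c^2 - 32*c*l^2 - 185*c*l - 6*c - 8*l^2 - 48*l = 4*c^3 - 33*c^2 + 30*c + l^2*(-32*c - 56) + l*(28*c^2 - 91*c - 245) + 175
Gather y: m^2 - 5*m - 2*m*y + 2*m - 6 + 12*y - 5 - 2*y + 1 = m^2 - 3*m + y*(10 - 2*m) - 10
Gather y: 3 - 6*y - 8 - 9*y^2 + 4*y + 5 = -9*y^2 - 2*y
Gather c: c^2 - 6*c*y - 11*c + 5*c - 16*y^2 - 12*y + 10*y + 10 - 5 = c^2 + c*(-6*y - 6) - 16*y^2 - 2*y + 5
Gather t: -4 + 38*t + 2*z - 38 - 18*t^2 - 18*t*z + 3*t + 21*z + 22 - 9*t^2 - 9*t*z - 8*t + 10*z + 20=-27*t^2 + t*(33 - 27*z) + 33*z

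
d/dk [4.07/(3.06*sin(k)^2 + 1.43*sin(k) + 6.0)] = -(24.9084*sin(k) + 5.8201)*cos(k)/(3.06*sin(k)^2 + 1.43*sin(k) + 6.0)^2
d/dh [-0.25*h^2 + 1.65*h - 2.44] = 1.65 - 0.5*h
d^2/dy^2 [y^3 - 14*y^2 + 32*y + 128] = 6*y - 28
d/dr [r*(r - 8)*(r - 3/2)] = 3*r^2 - 19*r + 12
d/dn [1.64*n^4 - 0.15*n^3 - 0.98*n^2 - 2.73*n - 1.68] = 6.56*n^3 - 0.45*n^2 - 1.96*n - 2.73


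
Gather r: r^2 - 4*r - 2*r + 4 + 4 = r^2 - 6*r + 8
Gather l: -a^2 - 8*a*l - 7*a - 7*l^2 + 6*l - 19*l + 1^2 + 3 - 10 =-a^2 - 7*a - 7*l^2 + l*(-8*a - 13) - 6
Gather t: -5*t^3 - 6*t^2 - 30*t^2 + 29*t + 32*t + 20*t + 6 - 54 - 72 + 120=-5*t^3 - 36*t^2 + 81*t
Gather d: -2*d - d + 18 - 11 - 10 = -3*d - 3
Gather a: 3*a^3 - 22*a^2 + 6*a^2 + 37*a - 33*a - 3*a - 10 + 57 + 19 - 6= 3*a^3 - 16*a^2 + a + 60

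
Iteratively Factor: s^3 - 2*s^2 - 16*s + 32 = (s + 4)*(s^2 - 6*s + 8) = (s - 2)*(s + 4)*(s - 4)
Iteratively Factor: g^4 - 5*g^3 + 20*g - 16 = (g + 2)*(g^3 - 7*g^2 + 14*g - 8) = (g - 2)*(g + 2)*(g^2 - 5*g + 4) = (g - 4)*(g - 2)*(g + 2)*(g - 1)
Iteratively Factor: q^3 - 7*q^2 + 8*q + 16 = (q - 4)*(q^2 - 3*q - 4) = (q - 4)^2*(q + 1)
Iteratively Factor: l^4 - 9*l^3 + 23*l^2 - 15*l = (l - 3)*(l^3 - 6*l^2 + 5*l) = (l - 5)*(l - 3)*(l^2 - l) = (l - 5)*(l - 3)*(l - 1)*(l)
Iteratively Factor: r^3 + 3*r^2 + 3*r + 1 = (r + 1)*(r^2 + 2*r + 1) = (r + 1)^2*(r + 1)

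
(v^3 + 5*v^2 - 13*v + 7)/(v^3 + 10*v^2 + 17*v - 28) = (v - 1)/(v + 4)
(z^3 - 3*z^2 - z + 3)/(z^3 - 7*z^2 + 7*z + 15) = (z - 1)/(z - 5)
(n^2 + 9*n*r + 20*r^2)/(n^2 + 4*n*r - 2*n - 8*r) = (n + 5*r)/(n - 2)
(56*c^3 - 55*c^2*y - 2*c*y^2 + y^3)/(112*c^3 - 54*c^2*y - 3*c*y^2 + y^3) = (-c + y)/(-2*c + y)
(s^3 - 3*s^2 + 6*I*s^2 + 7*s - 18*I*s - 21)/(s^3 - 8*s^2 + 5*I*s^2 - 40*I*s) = (s^3 + s^2*(-3 + 6*I) + s*(7 - 18*I) - 21)/(s*(s^2 + s*(-8 + 5*I) - 40*I))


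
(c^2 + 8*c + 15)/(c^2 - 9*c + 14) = (c^2 + 8*c + 15)/(c^2 - 9*c + 14)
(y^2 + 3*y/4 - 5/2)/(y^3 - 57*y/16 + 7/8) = 4*(4*y - 5)/(16*y^2 - 32*y + 7)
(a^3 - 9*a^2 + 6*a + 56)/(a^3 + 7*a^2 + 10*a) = (a^2 - 11*a + 28)/(a*(a + 5))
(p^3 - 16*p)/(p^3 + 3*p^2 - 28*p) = (p + 4)/(p + 7)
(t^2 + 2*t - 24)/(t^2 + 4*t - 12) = (t - 4)/(t - 2)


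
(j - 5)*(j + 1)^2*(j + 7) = j^4 + 4*j^3 - 30*j^2 - 68*j - 35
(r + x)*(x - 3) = r*x - 3*r + x^2 - 3*x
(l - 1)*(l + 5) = l^2 + 4*l - 5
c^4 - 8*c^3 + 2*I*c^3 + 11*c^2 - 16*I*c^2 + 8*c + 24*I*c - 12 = (c - 6)*(c - 2)*(c + I)^2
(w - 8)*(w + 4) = w^2 - 4*w - 32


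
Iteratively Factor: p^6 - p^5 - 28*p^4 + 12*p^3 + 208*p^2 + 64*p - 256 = (p + 2)*(p^5 - 3*p^4 - 22*p^3 + 56*p^2 + 96*p - 128) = (p - 1)*(p + 2)*(p^4 - 2*p^3 - 24*p^2 + 32*p + 128) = (p - 1)*(p + 2)^2*(p^3 - 4*p^2 - 16*p + 64) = (p - 4)*(p - 1)*(p + 2)^2*(p^2 - 16) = (p - 4)^2*(p - 1)*(p + 2)^2*(p + 4)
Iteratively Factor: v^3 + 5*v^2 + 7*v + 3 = (v + 1)*(v^2 + 4*v + 3) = (v + 1)*(v + 3)*(v + 1)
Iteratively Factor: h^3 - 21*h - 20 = (h - 5)*(h^2 + 5*h + 4) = (h - 5)*(h + 1)*(h + 4)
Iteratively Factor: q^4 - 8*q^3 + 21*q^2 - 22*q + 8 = (q - 4)*(q^3 - 4*q^2 + 5*q - 2) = (q - 4)*(q - 1)*(q^2 - 3*q + 2) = (q - 4)*(q - 1)^2*(q - 2)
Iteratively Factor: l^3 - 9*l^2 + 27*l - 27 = (l - 3)*(l^2 - 6*l + 9) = (l - 3)^2*(l - 3)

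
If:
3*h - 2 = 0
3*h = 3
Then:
No Solution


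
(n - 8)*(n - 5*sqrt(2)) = n^2 - 8*n - 5*sqrt(2)*n + 40*sqrt(2)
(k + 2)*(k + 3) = k^2 + 5*k + 6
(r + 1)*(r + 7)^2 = r^3 + 15*r^2 + 63*r + 49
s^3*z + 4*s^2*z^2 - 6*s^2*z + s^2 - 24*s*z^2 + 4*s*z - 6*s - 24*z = (s - 6)*(s + 4*z)*(s*z + 1)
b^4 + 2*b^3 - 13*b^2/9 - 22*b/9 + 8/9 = (b - 1)*(b - 1/3)*(b + 4/3)*(b + 2)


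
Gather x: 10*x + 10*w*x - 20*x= x*(10*w - 10)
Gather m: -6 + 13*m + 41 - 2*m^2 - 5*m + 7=-2*m^2 + 8*m + 42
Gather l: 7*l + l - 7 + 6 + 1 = 8*l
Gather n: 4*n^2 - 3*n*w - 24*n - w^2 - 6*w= 4*n^2 + n*(-3*w - 24) - w^2 - 6*w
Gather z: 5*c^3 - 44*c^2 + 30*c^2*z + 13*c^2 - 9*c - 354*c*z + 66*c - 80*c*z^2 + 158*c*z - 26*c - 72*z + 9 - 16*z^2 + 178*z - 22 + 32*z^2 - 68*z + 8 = 5*c^3 - 31*c^2 + 31*c + z^2*(16 - 80*c) + z*(30*c^2 - 196*c + 38) - 5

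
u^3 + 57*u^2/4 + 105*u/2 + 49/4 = (u + 1/4)*(u + 7)^2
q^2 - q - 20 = (q - 5)*(q + 4)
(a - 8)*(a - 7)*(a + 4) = a^3 - 11*a^2 - 4*a + 224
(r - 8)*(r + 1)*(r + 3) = r^3 - 4*r^2 - 29*r - 24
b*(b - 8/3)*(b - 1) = b^3 - 11*b^2/3 + 8*b/3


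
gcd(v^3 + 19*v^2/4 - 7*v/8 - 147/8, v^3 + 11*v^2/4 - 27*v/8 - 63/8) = v^2 + 5*v/4 - 21/4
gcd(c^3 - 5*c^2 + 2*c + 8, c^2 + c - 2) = 1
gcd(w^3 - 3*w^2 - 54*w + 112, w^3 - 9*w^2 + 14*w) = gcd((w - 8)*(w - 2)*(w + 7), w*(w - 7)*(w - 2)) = w - 2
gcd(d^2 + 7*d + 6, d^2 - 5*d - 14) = 1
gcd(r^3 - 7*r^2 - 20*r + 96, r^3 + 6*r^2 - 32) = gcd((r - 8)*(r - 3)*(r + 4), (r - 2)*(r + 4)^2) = r + 4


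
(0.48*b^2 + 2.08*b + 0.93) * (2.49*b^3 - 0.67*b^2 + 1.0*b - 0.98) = 1.1952*b^5 + 4.8576*b^4 + 1.4021*b^3 + 0.9865*b^2 - 1.1084*b - 0.9114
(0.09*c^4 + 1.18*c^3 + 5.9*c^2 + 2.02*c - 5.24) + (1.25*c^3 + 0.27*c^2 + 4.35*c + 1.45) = 0.09*c^4 + 2.43*c^3 + 6.17*c^2 + 6.37*c - 3.79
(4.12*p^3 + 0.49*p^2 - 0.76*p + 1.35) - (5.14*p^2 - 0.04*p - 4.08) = 4.12*p^3 - 4.65*p^2 - 0.72*p + 5.43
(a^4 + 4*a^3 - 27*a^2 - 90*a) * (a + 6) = a^5 + 10*a^4 - 3*a^3 - 252*a^2 - 540*a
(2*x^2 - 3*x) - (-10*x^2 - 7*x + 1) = 12*x^2 + 4*x - 1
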